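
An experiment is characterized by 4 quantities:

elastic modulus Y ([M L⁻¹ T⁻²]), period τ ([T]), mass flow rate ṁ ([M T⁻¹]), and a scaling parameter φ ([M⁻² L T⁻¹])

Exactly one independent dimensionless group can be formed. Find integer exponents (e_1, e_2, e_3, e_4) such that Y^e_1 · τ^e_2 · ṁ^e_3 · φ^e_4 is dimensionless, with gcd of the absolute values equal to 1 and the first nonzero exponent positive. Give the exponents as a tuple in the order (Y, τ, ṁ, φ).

(1, 4, 1, 1)

M: e_1·(1) + e_2·(0) + e_3·(1) + e_4·(-2) = 0
L: e_1·(-1) + e_2·(0) + e_3·(0) + e_4·(1) = 0
T: e_1·(-2) + e_2·(1) + e_3·(-1) + e_4·(-1) = 0
Solving this homogeneous linear system for the smallest-integer solution (first nonzero entry positive) gives (1, 4, 1, 1).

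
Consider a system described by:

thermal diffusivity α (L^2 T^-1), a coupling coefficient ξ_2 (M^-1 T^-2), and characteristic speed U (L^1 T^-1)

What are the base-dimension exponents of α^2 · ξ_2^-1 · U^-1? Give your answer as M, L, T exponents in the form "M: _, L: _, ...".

M: 1, L: 3, T: 1

Collect each base-dimension exponent across the product:
  M: 2·(0) − (-1) − (0) = 1
  L: 2·(2) − (0) − (1) = 3
  T: 2·(-1) − (-2) − (-1) = 1
So the dimensions are [M L³ T].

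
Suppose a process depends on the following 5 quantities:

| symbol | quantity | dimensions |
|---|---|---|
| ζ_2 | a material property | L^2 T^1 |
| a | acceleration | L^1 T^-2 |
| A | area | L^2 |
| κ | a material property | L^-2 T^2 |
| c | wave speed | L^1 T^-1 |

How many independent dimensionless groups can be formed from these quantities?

3

There are 5 variables and 2 base dimensions (L, T).
The dimension matrix has rank 2.
Independent dimensionless groups: 5 − 2 = 3.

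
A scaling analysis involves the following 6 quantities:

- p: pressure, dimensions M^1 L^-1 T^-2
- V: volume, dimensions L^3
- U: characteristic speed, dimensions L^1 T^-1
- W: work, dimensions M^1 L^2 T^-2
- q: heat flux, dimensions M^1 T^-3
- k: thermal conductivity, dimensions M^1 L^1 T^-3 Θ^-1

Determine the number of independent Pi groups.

2

There are 6 variables and 4 base dimensions (M, L, T, Θ).
The dimension matrix has rank 4.
Independent dimensionless groups: 6 − 4 = 2.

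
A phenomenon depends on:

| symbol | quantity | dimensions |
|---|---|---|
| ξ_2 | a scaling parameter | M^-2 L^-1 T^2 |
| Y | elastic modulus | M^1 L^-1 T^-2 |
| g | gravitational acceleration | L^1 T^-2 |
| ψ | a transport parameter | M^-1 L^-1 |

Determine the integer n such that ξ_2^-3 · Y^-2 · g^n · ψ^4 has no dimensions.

-1

Balance the L exponent: (1)·n from g, plus −3·(-1) − 2·(-1) + 4·(-1) = 1 from the rest, must sum to zero.
n + 1 = 0, so n = -1.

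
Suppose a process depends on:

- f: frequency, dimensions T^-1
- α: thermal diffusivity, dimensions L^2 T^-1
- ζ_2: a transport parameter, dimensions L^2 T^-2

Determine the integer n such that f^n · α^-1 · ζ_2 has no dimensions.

Balance the T exponent: (-1)·n from f, plus −(-1) + (-2) = -1 from the rest, must sum to zero.
−n − 1 = 0, so n = -1.

-1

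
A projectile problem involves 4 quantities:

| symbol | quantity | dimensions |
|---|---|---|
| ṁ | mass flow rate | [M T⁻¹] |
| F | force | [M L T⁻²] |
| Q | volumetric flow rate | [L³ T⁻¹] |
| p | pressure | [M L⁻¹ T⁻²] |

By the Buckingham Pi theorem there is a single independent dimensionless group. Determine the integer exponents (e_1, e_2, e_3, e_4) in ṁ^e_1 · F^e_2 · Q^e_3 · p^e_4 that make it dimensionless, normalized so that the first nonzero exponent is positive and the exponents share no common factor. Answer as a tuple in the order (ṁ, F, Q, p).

(1, -2, 1, 1)

M: e_1·(1) + e_2·(1) + e_3·(0) + e_4·(1) = 0
L: e_1·(0) + e_2·(1) + e_3·(3) + e_4·(-1) = 0
T: e_1·(-1) + e_2·(-2) + e_3·(-1) + e_4·(-2) = 0
Solving this homogeneous linear system for the smallest-integer solution (first nonzero entry positive) gives (1, -2, 1, 1).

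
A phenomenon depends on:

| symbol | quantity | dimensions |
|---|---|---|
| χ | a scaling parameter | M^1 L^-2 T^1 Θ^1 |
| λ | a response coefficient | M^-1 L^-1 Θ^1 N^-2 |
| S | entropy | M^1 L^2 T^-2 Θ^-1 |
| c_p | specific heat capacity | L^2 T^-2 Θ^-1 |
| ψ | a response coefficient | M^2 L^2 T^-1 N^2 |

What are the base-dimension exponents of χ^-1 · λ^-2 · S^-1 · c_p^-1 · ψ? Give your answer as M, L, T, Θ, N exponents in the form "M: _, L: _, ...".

M: 2, L: 2, T: 2, Θ: -1, N: 6

Collect each base-dimension exponent across the product:
  M: −(1) − 2·(-1) − (1) − (0) + (2) = 2
  L: −(-2) − 2·(-1) − (2) − (2) + (2) = 2
  T: −(1) − 2·(0) − (-2) − (-2) + (-1) = 2
  Θ: −(1) − 2·(1) − (-1) − (-1) + (0) = -1
  N: −(0) − 2·(-2) − (0) − (0) + (2) = 6
So the dimensions are [M² L² T² Θ⁻¹ N⁶].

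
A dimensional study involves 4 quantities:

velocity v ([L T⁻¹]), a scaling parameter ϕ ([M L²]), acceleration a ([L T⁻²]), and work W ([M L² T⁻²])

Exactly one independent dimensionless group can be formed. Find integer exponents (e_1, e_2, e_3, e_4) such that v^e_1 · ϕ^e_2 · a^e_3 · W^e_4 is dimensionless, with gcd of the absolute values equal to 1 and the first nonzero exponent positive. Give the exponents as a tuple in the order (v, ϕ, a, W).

(2, -1, -2, 1)

M: e_1·(0) + e_2·(1) + e_3·(0) + e_4·(1) = 0
L: e_1·(1) + e_2·(2) + e_3·(1) + e_4·(2) = 0
T: e_1·(-1) + e_2·(0) + e_3·(-2) + e_4·(-2) = 0
Solving this homogeneous linear system for the smallest-integer solution (first nonzero entry positive) gives (2, -1, -2, 1).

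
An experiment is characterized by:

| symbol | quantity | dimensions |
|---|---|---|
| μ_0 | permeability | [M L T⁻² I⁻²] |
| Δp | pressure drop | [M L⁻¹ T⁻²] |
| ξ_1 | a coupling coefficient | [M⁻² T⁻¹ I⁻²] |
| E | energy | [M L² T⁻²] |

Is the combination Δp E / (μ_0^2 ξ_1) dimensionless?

Sum the exponent of each base dimension across the product:
  M: −2·[μ_0]_M + [Δp]_M − [ξ_1]_M + [E]_M = −2·(1) + (1) − (-2) + (1) = 2
  L: −2·[μ_0]_L + [Δp]_L − [ξ_1]_L + [E]_L = −2·(1) + (-1) − (0) + (2) = -1
  T: −2·[μ_0]_T + [Δp]_T − [ξ_1]_T + [E]_T = −2·(-2) + (-2) − (-1) + (-2) = 1
  I: −2·[μ_0]_I + [Δp]_I − [ξ_1]_I + [E]_I = −2·(-2) + (0) − (-2) + (0) = 6
Net dimensions [M² L⁻¹ T I⁶] ≠ [1] — not dimensionless.

no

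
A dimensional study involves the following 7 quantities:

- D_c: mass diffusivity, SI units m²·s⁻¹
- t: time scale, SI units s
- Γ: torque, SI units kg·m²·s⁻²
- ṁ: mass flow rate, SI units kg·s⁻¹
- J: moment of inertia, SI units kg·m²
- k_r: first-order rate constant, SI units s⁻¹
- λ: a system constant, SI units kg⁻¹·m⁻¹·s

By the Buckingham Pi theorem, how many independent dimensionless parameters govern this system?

4

There are 7 variables and 3 base dimensions (M, L, T).
The dimension matrix has rank 3.
Independent dimensionless groups: 7 − 3 = 4.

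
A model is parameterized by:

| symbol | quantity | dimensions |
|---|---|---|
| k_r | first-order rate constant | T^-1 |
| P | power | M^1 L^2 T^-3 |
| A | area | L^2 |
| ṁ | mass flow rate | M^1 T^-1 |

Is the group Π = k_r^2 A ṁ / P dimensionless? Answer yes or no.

Sum the exponent of each base dimension across the product:
  M: 2·[k_r]_M − [P]_M + [A]_M + [ṁ]_M = 2·(0) − (1) + (0) + (1) = 0
  L: 2·[k_r]_L − [P]_L + [A]_L + [ṁ]_L = 2·(0) − (2) + (2) + (0) = 0
  T: 2·[k_r]_T − [P]_T + [A]_T + [ṁ]_T = 2·(-1) − (-3) + (0) + (-1) = 0
  Θ: 2·[k_r]_Θ − [P]_Θ + [A]_Θ + [ṁ]_Θ = 2·(0) − (0) + (0) + (0) = 0
All base exponents vanish — dimensionless.

yes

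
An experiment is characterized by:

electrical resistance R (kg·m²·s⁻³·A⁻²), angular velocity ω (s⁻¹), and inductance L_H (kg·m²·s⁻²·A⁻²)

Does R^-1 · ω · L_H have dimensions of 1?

yes

Sum the exponent of each base dimension across the product:
  M: −[R]_M + [ω]_M + [L_H]_M = −(1) + (0) + (1) = 0
  L: −[R]_L + [ω]_L + [L_H]_L = −(2) + (0) + (2) = 0
  T: −[R]_T + [ω]_T + [L_H]_T = −(-3) + (-1) + (-2) = 0
  I: −[R]_I + [ω]_I + [L_H]_I = −(-2) + (0) + (-2) = 0
All base exponents vanish — dimensionless.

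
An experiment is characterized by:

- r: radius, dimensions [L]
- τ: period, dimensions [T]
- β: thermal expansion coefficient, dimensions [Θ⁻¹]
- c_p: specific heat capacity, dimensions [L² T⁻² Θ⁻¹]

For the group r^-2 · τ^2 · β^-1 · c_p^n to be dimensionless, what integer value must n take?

1

Balance the L exponent: (2)·n from c_p, plus −2·(1) + 2·(0) − (0) = -2 from the rest, must sum to zero.
2n − 2 = 0, so n = 1.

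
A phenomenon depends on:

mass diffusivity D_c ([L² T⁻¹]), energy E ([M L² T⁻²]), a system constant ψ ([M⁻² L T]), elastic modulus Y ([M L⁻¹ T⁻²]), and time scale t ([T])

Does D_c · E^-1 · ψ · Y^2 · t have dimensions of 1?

Sum the exponent of each base dimension across the product:
  M: [D_c]_M − [E]_M + [ψ]_M + 2·[Y]_M + [t]_M = (0) − (1) + (-2) + 2·(1) + (0) = -1
  L: [D_c]_L − [E]_L + [ψ]_L + 2·[Y]_L + [t]_L = (2) − (2) + (1) + 2·(-1) + (0) = -1
  T: [D_c]_T − [E]_T + [ψ]_T + 2·[Y]_T + [t]_T = (-1) − (-2) + (1) + 2·(-2) + (1) = -1
Net dimensions [M⁻¹ L⁻¹ T⁻¹] ≠ [1] — not dimensionless.

no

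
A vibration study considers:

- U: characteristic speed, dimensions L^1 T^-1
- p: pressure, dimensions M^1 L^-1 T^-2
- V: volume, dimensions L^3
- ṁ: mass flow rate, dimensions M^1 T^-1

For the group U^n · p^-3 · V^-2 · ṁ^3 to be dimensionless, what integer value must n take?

3

Balance the L exponent: (1)·n from U, plus −3·(-1) − 2·(3) + 3·(0) = -3 from the rest, must sum to zero.
n − 3 = 0, so n = 3.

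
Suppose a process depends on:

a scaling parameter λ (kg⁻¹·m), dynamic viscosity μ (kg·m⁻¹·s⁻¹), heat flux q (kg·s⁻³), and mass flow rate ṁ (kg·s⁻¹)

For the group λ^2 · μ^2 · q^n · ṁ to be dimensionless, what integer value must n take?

Balance the M exponent: (1)·n from q, plus 2·(-1) + 2·(1) + (1) = 1 from the rest, must sum to zero.
n + 1 = 0, so n = -1.

-1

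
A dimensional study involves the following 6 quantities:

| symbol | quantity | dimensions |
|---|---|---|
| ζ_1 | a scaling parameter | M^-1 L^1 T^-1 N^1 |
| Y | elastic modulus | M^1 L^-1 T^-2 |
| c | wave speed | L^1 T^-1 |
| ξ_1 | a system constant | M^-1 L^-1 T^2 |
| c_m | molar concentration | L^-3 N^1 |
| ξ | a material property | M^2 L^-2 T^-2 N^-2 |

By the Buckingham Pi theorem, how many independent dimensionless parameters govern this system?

2

There are 6 variables and 4 base dimensions (M, L, T, N).
The dimension matrix has rank 4.
Independent dimensionless groups: 6 − 4 = 2.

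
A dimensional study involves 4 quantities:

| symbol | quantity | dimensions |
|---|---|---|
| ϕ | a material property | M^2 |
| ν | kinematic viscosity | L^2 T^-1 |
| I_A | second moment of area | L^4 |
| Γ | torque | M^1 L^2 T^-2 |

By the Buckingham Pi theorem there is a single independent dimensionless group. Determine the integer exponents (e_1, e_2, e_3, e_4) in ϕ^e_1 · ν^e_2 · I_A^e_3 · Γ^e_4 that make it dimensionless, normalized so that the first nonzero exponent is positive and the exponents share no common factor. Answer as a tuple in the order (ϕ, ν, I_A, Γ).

M: e_1·(2) + e_2·(0) + e_3·(0) + e_4·(1) = 0
L: e_1·(0) + e_2·(2) + e_3·(4) + e_4·(2) = 0
T: e_1·(0) + e_2·(-1) + e_3·(0) + e_4·(-2) = 0
Solving this homogeneous linear system for the smallest-integer solution (first nonzero entry positive) gives (1, 4, -1, -2).

(1, 4, -1, -2)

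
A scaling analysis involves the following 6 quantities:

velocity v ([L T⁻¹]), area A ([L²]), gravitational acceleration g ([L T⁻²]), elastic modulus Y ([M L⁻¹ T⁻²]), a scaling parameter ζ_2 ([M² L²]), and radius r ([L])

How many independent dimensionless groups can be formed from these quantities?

3

There are 6 variables and 3 base dimensions (M, L, T).
The dimension matrix has rank 3.
Independent dimensionless groups: 6 − 3 = 3.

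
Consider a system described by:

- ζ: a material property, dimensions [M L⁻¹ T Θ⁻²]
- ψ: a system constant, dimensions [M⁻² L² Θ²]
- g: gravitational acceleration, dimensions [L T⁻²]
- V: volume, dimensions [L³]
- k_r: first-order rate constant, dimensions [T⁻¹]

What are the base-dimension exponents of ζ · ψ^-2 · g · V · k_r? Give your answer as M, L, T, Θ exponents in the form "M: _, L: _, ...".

Collect each base-dimension exponent across the product:
  M: (1) − 2·(-2) + (0) + (0) + (0) = 5
  L: (-1) − 2·(2) + (1) + (3) + (0) = -1
  T: (1) − 2·(0) + (-2) + (0) + (-1) = -2
  Θ: (-2) − 2·(2) + (0) + (0) + (0) = -6
So the dimensions are [M⁵ L⁻¹ T⁻² Θ⁻⁶].

M: 5, L: -1, T: -2, Θ: -6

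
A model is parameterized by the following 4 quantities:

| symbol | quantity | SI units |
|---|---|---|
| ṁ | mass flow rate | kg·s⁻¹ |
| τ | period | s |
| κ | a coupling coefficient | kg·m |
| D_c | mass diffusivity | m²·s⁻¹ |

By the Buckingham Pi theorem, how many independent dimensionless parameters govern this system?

1

There are 4 variables and 3 base dimensions (M, L, T).
The dimension matrix has rank 3.
Independent dimensionless groups: 4 − 3 = 1.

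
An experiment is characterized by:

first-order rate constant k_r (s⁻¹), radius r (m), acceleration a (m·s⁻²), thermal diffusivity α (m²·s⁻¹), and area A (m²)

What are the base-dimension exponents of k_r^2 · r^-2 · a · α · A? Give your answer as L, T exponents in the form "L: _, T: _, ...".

Collect each base-dimension exponent across the product:
  L: 2·(0) − 2·(1) + (1) + (2) + (2) = 3
  T: 2·(-1) − 2·(0) + (-2) + (-1) + (0) = -5
So the dimensions are [L³ T⁻⁵].

L: 3, T: -5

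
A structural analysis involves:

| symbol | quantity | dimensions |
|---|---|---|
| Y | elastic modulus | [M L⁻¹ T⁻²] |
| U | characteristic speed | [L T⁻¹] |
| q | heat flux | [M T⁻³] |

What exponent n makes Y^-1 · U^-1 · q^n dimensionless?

Balance the M exponent: (1)·n from q, plus −(1) − (0) = -1 from the rest, must sum to zero.
n − 1 = 0, so n = 1.

1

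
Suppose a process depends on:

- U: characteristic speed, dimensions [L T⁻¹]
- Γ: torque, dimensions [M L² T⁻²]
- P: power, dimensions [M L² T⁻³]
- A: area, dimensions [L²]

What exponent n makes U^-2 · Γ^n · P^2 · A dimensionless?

-2

Balance the M exponent: (1)·n from Γ, plus −2·(0) + 2·(1) + (0) = 2 from the rest, must sum to zero.
n + 2 = 0, so n = -2.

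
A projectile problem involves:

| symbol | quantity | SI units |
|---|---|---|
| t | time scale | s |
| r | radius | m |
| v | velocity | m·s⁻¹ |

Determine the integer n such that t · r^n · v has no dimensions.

-1

Balance the L exponent: (1)·n from r, plus (0) + (1) = 1 from the rest, must sum to zero.
n + 1 = 0, so n = -1.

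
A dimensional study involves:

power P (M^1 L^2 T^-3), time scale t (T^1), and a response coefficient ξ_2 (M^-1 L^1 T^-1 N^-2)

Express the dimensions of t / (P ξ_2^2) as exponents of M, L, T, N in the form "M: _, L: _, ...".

M: 1, L: -4, T: 6, N: 4

Collect each base-dimension exponent across the product:
  M: −(1) + (0) − 2·(-1) = 1
  L: −(2) + (0) − 2·(1) = -4
  T: −(-3) + (1) − 2·(-1) = 6
  N: −(0) + (0) − 2·(-2) = 4
So the dimensions are [M L⁻⁴ T⁶ N⁴].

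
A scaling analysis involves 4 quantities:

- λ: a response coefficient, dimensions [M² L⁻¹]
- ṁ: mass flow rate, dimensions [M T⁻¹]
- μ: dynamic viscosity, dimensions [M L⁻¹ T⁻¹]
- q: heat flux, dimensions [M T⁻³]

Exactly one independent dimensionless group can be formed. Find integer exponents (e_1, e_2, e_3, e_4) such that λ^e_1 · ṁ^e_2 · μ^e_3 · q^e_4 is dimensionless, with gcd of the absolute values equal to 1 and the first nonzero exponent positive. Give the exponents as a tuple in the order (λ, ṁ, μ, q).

(1, -2, -1, 1)

M: e_1·(2) + e_2·(1) + e_3·(1) + e_4·(1) = 0
L: e_1·(-1) + e_2·(0) + e_3·(-1) + e_4·(0) = 0
T: e_1·(0) + e_2·(-1) + e_3·(-1) + e_4·(-3) = 0
Solving this homogeneous linear system for the smallest-integer solution (first nonzero entry positive) gives (1, -2, -1, 1).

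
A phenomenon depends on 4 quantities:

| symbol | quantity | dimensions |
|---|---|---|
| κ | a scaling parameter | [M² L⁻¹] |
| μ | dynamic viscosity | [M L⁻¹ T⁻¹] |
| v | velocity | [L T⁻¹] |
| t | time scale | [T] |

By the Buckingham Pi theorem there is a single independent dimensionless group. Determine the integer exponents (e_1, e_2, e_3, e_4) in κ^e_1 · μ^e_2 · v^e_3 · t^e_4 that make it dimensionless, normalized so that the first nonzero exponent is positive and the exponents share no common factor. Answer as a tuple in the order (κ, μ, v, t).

(1, -2, -1, -3)

M: e_1·(2) + e_2·(1) + e_3·(0) + e_4·(0) = 0
L: e_1·(-1) + e_2·(-1) + e_3·(1) + e_4·(0) = 0
T: e_1·(0) + e_2·(-1) + e_3·(-1) + e_4·(1) = 0
Solving this homogeneous linear system for the smallest-integer solution (first nonzero entry positive) gives (1, -2, -1, -3).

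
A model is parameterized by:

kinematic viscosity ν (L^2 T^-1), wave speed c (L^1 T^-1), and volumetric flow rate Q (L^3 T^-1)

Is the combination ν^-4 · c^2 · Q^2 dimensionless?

yes

Sum the exponent of each base dimension across the product:
  M: −4·[ν]_M + 2·[c]_M + 2·[Q]_M = −4·(0) + 2·(0) + 2·(0) = 0
  L: −4·[ν]_L + 2·[c]_L + 2·[Q]_L = −4·(2) + 2·(1) + 2·(3) = 0
  T: −4·[ν]_T + 2·[c]_T + 2·[Q]_T = −4·(-1) + 2·(-1) + 2·(-1) = 0
All base exponents vanish — dimensionless.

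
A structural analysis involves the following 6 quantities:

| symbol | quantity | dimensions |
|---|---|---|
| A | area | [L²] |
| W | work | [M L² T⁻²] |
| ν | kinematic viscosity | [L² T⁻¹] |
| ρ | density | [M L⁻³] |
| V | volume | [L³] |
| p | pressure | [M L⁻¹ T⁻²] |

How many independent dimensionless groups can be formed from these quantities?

3

There are 6 variables and 3 base dimensions (M, L, T).
The dimension matrix has rank 3.
Independent dimensionless groups: 6 − 3 = 3.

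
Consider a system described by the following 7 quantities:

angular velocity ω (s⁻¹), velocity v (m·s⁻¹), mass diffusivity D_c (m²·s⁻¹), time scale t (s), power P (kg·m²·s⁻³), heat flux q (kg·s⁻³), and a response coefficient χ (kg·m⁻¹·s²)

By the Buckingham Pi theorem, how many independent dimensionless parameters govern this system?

4

There are 7 variables and 3 base dimensions (M, L, T).
The dimension matrix has rank 3.
Independent dimensionless groups: 7 − 3 = 4.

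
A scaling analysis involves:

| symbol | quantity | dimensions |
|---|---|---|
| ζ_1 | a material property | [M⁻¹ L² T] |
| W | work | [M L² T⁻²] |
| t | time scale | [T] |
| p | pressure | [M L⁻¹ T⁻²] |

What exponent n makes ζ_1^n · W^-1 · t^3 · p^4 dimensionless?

Balance the M exponent: (-1)·n from ζ_1, plus −(1) + 3·(0) + 4·(1) = 3 from the rest, must sum to zero.
−n + 3 = 0, so n = 3.

3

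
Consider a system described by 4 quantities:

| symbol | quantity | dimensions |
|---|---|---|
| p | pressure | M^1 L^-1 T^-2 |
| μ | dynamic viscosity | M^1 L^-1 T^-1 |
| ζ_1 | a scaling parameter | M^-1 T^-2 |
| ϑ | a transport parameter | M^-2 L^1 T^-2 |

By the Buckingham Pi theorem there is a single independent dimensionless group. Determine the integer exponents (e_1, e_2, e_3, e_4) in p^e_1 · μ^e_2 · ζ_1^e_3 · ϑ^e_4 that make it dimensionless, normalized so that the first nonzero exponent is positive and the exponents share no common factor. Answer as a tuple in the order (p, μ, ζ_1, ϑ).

M: e_1·(1) + e_2·(1) + e_3·(-1) + e_4·(-2) = 0
L: e_1·(-1) + e_2·(-1) + e_3·(0) + e_4·(1) = 0
T: e_1·(-2) + e_2·(-1) + e_3·(-2) + e_4·(-2) = 0
Solving this homogeneous linear system for the smallest-integer solution (first nonzero entry positive) gives (1, -2, 1, -1).

(1, -2, 1, -1)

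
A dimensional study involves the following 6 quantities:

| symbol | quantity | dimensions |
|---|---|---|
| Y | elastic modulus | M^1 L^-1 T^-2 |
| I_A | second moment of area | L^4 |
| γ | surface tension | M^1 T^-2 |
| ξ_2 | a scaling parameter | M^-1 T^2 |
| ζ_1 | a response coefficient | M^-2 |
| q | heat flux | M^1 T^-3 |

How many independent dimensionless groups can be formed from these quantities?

There are 6 variables and 3 base dimensions (M, L, T).
The dimension matrix has rank 3.
Independent dimensionless groups: 6 − 3 = 3.

3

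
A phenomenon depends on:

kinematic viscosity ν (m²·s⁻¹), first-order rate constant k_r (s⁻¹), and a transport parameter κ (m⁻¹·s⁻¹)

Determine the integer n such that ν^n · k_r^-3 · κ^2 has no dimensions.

1

Balance the L exponent: (2)·n from ν, plus −3·(0) + 2·(-1) = -2 from the rest, must sum to zero.
2n − 2 = 0, so n = 1.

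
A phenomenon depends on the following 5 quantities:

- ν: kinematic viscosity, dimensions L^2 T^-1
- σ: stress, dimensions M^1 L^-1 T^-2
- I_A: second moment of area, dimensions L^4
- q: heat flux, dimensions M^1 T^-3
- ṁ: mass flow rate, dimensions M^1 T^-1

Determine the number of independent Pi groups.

2

There are 5 variables and 3 base dimensions (M, L, T).
The dimension matrix has rank 3.
Independent dimensionless groups: 5 − 3 = 2.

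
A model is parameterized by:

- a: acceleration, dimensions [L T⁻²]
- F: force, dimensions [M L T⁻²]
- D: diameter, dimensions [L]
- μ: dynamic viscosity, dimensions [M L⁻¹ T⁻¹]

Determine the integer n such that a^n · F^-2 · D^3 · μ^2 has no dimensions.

Balance the L exponent: (1)·n from a, plus −2·(1) + 3·(1) + 2·(-1) = -1 from the rest, must sum to zero.
n − 1 = 0, so n = 1.

1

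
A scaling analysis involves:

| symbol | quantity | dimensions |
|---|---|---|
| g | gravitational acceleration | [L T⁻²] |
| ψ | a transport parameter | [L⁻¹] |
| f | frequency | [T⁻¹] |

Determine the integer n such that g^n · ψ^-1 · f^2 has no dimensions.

-1

Balance the L exponent: (1)·n from g, plus −(-1) + 2·(0) = 1 from the rest, must sum to zero.
n + 1 = 0, so n = -1.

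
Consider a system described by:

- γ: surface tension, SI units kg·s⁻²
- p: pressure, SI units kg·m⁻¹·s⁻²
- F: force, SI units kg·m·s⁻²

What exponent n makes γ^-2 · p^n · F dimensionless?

Balance the M exponent: (1)·n from p, plus −2·(1) + (1) = -1 from the rest, must sum to zero.
n − 1 = 0, so n = 1.

1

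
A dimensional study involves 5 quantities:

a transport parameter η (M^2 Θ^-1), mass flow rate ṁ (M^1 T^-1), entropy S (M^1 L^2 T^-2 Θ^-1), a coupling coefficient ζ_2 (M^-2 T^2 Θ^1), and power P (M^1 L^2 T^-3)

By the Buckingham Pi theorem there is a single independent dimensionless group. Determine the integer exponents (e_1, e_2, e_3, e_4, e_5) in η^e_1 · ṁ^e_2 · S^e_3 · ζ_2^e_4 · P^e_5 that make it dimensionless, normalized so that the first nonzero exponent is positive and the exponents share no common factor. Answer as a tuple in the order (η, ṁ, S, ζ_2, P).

(1, -4, -2, -1, 2)

M: e_1·(2) + e_2·(1) + e_3·(1) + e_4·(-2) + e_5·(1) = 0
L: e_1·(0) + e_2·(0) + e_3·(2) + e_4·(0) + e_5·(2) = 0
T: e_1·(0) + e_2·(-1) + e_3·(-2) + e_4·(2) + e_5·(-3) = 0
Θ: e_1·(-1) + e_2·(0) + e_3·(-1) + e_4·(1) + e_5·(0) = 0
Solving this homogeneous linear system for the smallest-integer solution (first nonzero entry positive) gives (1, -4, -2, -1, 2).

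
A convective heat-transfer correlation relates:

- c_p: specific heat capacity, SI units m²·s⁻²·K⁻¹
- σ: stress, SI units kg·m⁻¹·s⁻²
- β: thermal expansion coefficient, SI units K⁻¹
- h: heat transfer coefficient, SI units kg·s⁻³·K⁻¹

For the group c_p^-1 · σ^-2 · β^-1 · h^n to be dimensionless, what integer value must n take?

2

Balance the M exponent: (1)·n from h, plus −(0) − 2·(1) − (0) = -2 from the rest, must sum to zero.
n − 2 = 0, so n = 2.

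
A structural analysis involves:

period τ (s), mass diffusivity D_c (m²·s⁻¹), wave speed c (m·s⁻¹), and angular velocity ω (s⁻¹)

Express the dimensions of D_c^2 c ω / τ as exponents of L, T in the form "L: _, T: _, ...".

L: 5, T: -5

Collect each base-dimension exponent across the product:
  L: −(0) + 2·(2) + (1) + (0) = 5
  T: −(1) + 2·(-1) + (-1) + (-1) = -5
So the dimensions are [L⁵ T⁻⁵].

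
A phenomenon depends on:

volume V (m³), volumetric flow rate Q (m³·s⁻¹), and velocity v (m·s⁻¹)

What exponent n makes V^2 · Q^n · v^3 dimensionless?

Balance the L exponent: (3)·n from Q, plus 2·(3) + 3·(1) = 9 from the rest, must sum to zero.
3n + 9 = 0, so n = -3.

-3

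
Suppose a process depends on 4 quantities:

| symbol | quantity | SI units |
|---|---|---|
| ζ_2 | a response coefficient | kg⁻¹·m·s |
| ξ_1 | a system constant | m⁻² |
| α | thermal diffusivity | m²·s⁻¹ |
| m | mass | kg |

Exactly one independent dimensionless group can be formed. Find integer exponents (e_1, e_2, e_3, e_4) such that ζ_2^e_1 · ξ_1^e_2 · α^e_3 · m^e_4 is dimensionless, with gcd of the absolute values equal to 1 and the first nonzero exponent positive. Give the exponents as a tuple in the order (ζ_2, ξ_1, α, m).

(2, 3, 2, 2)

M: e_1·(-1) + e_2·(0) + e_3·(0) + e_4·(1) = 0
L: e_1·(1) + e_2·(-2) + e_3·(2) + e_4·(0) = 0
T: e_1·(1) + e_2·(0) + e_3·(-1) + e_4·(0) = 0
Solving this homogeneous linear system for the smallest-integer solution (first nonzero entry positive) gives (2, 3, 2, 2).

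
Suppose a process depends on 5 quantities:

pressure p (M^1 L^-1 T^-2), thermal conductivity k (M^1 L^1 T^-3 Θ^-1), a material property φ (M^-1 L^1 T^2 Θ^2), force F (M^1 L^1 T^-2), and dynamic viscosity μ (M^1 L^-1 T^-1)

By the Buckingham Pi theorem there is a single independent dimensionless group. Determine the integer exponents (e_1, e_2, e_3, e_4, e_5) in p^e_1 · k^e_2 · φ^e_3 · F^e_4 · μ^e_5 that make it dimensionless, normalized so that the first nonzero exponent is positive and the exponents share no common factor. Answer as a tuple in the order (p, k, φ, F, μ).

M: e_1·(1) + e_2·(1) + e_3·(-1) + e_4·(1) + e_5·(1) = 0
L: e_1·(-1) + e_2·(1) + e_3·(1) + e_4·(1) + e_5·(-1) = 0
T: e_1·(-2) + e_2·(-3) + e_3·(2) + e_4·(-2) + e_5·(-1) = 0
Θ: e_1·(0) + e_2·(-1) + e_3·(2) + e_4·(0) + e_5·(0) = 0
Solving this homogeneous linear system for the smallest-integer solution (first nonzero entry positive) gives (1, -2, -1, 2, -2).

(1, -2, -1, 2, -2)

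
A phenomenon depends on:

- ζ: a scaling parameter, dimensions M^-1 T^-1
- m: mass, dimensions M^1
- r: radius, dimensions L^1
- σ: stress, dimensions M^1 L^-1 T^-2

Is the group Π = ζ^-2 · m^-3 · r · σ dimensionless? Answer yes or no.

Sum the exponent of each base dimension across the product:
  M: −2·[ζ]_M − 3·[m]_M + [r]_M + [σ]_M = −2·(-1) − 3·(1) + (0) + (1) = 0
  L: −2·[ζ]_L − 3·[m]_L + [r]_L + [σ]_L = −2·(0) − 3·(0) + (1) + (-1) = 0
  T: −2·[ζ]_T − 3·[m]_T + [r]_T + [σ]_T = −2·(-1) − 3·(0) + (0) + (-2) = 0
All base exponents vanish — dimensionless.

yes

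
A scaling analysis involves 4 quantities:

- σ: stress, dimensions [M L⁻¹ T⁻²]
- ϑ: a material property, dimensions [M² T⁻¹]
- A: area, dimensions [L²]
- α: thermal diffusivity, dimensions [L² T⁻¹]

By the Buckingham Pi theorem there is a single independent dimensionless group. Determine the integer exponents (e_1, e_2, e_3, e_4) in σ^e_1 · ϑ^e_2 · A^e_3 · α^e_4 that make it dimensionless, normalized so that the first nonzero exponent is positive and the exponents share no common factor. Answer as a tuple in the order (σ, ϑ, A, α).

(2, -1, 4, -3)

M: e_1·(1) + e_2·(2) + e_3·(0) + e_4·(0) = 0
L: e_1·(-1) + e_2·(0) + e_3·(2) + e_4·(2) = 0
T: e_1·(-2) + e_2·(-1) + e_3·(0) + e_4·(-1) = 0
Solving this homogeneous linear system for the smallest-integer solution (first nonzero entry positive) gives (2, -1, 4, -3).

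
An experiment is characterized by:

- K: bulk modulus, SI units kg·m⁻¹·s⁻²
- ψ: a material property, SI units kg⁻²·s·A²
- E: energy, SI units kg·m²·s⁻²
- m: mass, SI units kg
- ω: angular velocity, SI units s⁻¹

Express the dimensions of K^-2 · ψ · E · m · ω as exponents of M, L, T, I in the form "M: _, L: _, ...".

Collect each base-dimension exponent across the product:
  M: −2·(1) + (-2) + (1) + (1) + (0) = -2
  L: −2·(-1) + (0) + (2) + (0) + (0) = 4
  T: −2·(-2) + (1) + (-2) + (0) + (-1) = 2
  I: −2·(0) + (2) + (0) + (0) + (0) = 2
So the dimensions are [M⁻² L⁴ T² I²].

M: -2, L: 4, T: 2, I: 2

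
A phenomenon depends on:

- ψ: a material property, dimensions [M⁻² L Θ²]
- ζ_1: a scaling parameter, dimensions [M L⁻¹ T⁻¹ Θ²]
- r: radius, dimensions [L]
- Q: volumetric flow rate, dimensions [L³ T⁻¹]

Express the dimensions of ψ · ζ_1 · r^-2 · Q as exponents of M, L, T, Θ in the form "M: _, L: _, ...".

Collect each base-dimension exponent across the product:
  M: (-2) + (1) − 2·(0) + (0) = -1
  L: (1) + (-1) − 2·(1) + (3) = 1
  T: (0) + (-1) − 2·(0) + (-1) = -2
  Θ: (2) + (2) − 2·(0) + (0) = 4
So the dimensions are [M⁻¹ L T⁻² Θ⁴].

M: -1, L: 1, T: -2, Θ: 4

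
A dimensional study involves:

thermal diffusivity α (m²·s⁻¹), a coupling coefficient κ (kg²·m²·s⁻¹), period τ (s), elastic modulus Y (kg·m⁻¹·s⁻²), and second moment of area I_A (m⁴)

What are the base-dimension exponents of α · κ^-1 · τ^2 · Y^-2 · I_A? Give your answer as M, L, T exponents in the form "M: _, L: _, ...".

Collect each base-dimension exponent across the product:
  M: (0) − (2) + 2·(0) − 2·(1) + (0) = -4
  L: (2) − (2) + 2·(0) − 2·(-1) + (4) = 6
  T: (-1) − (-1) + 2·(1) − 2·(-2) + (0) = 6
So the dimensions are [M⁻⁴ L⁶ T⁶].

M: -4, L: 6, T: 6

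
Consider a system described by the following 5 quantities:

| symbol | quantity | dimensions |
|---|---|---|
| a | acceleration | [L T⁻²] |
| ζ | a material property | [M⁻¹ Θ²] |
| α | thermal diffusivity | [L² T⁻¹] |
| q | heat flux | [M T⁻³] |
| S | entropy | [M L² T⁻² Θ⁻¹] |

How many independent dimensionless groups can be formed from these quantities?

1

There are 5 variables and 4 base dimensions (M, L, T, Θ).
The dimension matrix has rank 4.
Independent dimensionless groups: 5 − 4 = 1.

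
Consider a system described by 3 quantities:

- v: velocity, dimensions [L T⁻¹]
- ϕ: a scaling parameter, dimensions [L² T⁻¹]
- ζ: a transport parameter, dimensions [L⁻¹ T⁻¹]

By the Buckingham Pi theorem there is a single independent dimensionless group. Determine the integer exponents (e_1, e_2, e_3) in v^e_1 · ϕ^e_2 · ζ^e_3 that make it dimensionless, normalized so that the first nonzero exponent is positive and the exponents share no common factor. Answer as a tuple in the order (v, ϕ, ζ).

(3, -2, -1)

L: e_1·(1) + e_2·(2) + e_3·(-1) = 0
T: e_1·(-1) + e_2·(-1) + e_3·(-1) = 0
Solving this homogeneous linear system for the smallest-integer solution (first nonzero entry positive) gives (3, -2, -1).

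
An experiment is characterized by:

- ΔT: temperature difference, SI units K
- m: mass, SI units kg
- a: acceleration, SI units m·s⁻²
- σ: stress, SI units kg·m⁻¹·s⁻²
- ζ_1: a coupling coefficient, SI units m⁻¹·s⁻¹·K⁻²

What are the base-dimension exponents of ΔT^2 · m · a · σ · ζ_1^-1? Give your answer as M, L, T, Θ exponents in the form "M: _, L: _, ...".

M: 2, L: 1, T: -3, Θ: 4

Collect each base-dimension exponent across the product:
  M: 2·(0) + (1) + (0) + (1) − (0) = 2
  L: 2·(0) + (0) + (1) + (-1) − (-1) = 1
  T: 2·(0) + (0) + (-2) + (-2) − (-1) = -3
  Θ: 2·(1) + (0) + (0) + (0) − (-2) = 4
So the dimensions are [M² L T⁻³ Θ⁴].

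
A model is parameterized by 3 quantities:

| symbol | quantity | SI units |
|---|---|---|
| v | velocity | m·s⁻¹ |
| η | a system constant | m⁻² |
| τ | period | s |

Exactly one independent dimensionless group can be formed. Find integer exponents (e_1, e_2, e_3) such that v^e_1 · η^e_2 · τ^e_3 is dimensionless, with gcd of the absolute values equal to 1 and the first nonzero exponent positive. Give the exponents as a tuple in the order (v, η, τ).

L: e_1·(1) + e_2·(-2) + e_3·(0) = 0
T: e_1·(-1) + e_2·(0) + e_3·(1) = 0
Solving this homogeneous linear system for the smallest-integer solution (first nonzero entry positive) gives (2, 1, 2).

(2, 1, 2)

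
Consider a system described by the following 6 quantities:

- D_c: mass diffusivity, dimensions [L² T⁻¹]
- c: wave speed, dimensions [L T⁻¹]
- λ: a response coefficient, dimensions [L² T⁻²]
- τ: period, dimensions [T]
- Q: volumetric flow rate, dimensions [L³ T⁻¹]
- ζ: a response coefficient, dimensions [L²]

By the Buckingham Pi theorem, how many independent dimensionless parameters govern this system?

There are 6 variables and 2 base dimensions (L, T).
The dimension matrix has rank 2.
Independent dimensionless groups: 6 − 2 = 4.

4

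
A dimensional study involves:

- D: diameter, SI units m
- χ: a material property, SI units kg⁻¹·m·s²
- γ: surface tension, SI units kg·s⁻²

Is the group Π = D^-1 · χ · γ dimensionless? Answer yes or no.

yes

Sum the exponent of each base dimension across the product:
  M: −[D]_M + [χ]_M + [γ]_M = −(0) + (-1) + (1) = 0
  L: −[D]_L + [χ]_L + [γ]_L = −(1) + (1) + (0) = 0
  T: −[D]_T + [χ]_T + [γ]_T = −(0) + (2) + (-2) = 0
All base exponents vanish — dimensionless.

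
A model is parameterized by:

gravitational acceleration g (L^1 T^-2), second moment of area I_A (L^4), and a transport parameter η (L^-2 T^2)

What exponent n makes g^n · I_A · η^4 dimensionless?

Balance the L exponent: (1)·n from g, plus (4) + 4·(-2) = -4 from the rest, must sum to zero.
n − 4 = 0, so n = 4.

4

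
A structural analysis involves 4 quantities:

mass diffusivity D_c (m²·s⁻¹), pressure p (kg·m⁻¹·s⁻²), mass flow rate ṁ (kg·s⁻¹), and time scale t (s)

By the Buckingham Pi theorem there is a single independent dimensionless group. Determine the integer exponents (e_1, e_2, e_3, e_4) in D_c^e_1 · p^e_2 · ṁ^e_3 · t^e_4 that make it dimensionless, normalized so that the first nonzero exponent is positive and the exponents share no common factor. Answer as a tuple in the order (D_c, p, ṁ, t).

M: e_1·(0) + e_2·(1) + e_3·(1) + e_4·(0) = 0
L: e_1·(2) + e_2·(-1) + e_3·(0) + e_4·(0) = 0
T: e_1·(-1) + e_2·(-2) + e_3·(-1) + e_4·(1) = 0
Solving this homogeneous linear system for the smallest-integer solution (first nonzero entry positive) gives (1, 2, -2, 3).

(1, 2, -2, 3)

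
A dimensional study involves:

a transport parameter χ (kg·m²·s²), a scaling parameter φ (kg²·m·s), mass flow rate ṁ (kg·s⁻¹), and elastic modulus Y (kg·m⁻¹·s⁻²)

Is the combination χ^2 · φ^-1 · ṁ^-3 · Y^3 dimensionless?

Sum the exponent of each base dimension across the product:
  M: 2·[χ]_M − [φ]_M − 3·[ṁ]_M + 3·[Y]_M = 2·(1) − (2) − 3·(1) + 3·(1) = 0
  L: 2·[χ]_L − [φ]_L − 3·[ṁ]_L + 3·[Y]_L = 2·(2) − (1) − 3·(0) + 3·(-1) = 0
  T: 2·[χ]_T − [φ]_T − 3·[ṁ]_T + 3·[Y]_T = 2·(2) − (1) − 3·(-1) + 3·(-2) = 0
All base exponents vanish — dimensionless.

yes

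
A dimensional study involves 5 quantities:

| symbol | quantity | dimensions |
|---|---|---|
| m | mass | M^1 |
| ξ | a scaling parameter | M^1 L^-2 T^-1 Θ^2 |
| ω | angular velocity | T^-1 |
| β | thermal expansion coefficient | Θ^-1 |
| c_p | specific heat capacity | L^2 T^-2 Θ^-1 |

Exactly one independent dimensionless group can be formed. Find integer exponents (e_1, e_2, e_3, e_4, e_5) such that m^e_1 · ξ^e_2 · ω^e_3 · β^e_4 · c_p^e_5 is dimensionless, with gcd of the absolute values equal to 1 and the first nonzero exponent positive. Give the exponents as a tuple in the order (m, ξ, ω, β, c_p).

(1, -1, 3, -1, -1)

M: e_1·(1) + e_2·(1) + e_3·(0) + e_4·(0) + e_5·(0) = 0
L: e_1·(0) + e_2·(-2) + e_3·(0) + e_4·(0) + e_5·(2) = 0
T: e_1·(0) + e_2·(-1) + e_3·(-1) + e_4·(0) + e_5·(-2) = 0
Θ: e_1·(0) + e_2·(2) + e_3·(0) + e_4·(-1) + e_5·(-1) = 0
Solving this homogeneous linear system for the smallest-integer solution (first nonzero entry positive) gives (1, -1, 3, -1, -1).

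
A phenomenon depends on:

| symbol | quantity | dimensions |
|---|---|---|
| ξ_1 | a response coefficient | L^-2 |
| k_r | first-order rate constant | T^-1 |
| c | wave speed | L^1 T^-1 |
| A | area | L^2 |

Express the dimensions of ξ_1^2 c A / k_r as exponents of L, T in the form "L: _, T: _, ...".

Collect each base-dimension exponent across the product:
  L: 2·(-2) − (0) + (1) + (2) = -1
  T: 2·(0) − (-1) + (-1) + (0) = 0
So the dimensions are [L⁻¹].

L: -1, T: 0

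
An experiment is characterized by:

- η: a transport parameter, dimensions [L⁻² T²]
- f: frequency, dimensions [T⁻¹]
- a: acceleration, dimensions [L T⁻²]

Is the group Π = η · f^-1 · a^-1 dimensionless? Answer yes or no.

Sum the exponent of each base dimension across the product:
  L: [η]_L − [f]_L − [a]_L = (-2) − (0) − (1) = -3
  T: [η]_T − [f]_T − [a]_T = (2) − (-1) − (-2) = 5
Net dimensions [L⁻³ T⁵] ≠ [1] — not dimensionless.

no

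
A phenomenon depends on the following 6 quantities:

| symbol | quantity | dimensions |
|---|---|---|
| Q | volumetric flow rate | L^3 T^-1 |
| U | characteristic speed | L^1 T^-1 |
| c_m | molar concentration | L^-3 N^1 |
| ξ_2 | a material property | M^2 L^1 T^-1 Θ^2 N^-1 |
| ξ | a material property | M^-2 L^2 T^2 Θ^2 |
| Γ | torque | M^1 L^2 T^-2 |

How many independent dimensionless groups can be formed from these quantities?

1

There are 6 variables and 5 base dimensions (M, L, T, Θ, N).
The dimension matrix has rank 5.
Independent dimensionless groups: 6 − 5 = 1.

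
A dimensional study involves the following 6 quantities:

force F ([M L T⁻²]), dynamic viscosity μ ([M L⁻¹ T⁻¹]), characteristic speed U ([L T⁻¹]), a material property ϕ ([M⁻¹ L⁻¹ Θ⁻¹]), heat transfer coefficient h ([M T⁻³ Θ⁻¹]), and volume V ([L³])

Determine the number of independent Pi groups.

There are 6 variables and 4 base dimensions (M, L, T, Θ).
The dimension matrix has rank 4.
Independent dimensionless groups: 6 − 4 = 2.

2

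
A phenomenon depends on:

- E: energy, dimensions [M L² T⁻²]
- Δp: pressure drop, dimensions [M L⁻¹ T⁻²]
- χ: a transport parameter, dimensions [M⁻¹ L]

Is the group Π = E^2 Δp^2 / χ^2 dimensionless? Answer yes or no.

no

Sum the exponent of each base dimension across the product:
  M: 2·[E]_M + 2·[Δp]_M − 2·[χ]_M = 2·(1) + 2·(1) − 2·(-1) = 6
  L: 2·[E]_L + 2·[Δp]_L − 2·[χ]_L = 2·(2) + 2·(-1) − 2·(1) = 0
  T: 2·[E]_T + 2·[Δp]_T − 2·[χ]_T = 2·(-2) + 2·(-2) − 2·(0) = -8
Net dimensions [M⁶ T⁻⁸] ≠ [1] — not dimensionless.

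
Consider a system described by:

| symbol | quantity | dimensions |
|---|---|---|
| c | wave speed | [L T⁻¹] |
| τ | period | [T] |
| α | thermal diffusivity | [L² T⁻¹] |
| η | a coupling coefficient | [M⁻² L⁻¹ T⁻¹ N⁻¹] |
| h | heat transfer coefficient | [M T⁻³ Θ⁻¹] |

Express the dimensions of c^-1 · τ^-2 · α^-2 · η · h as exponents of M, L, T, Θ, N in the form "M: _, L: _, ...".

M: -1, L: -6, T: -3, Θ: -1, N: -1

Collect each base-dimension exponent across the product:
  M: −(0) − 2·(0) − 2·(0) + (-2) + (1) = -1
  L: −(1) − 2·(0) − 2·(2) + (-1) + (0) = -6
  T: −(-1) − 2·(1) − 2·(-1) + (-1) + (-3) = -3
  Θ: −(0) − 2·(0) − 2·(0) + (0) + (-1) = -1
  N: −(0) − 2·(0) − 2·(0) + (-1) + (0) = -1
So the dimensions are [M⁻¹ L⁻⁶ T⁻³ Θ⁻¹ N⁻¹].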